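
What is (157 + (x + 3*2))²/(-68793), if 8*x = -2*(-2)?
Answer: -35643/91724 ≈ -0.38859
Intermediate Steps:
x = ½ (x = (-2*(-2))/8 = (⅛)*4 = ½ ≈ 0.50000)
(157 + (x + 3*2))²/(-68793) = (157 + (½ + 3*2))²/(-68793) = (157 + (½ + 6))²*(-1/68793) = (157 + 13/2)²*(-1/68793) = (327/2)²*(-1/68793) = (106929/4)*(-1/68793) = -35643/91724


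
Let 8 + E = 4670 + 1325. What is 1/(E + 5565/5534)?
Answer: 5534/33137623 ≈ 0.00016700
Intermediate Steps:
E = 5987 (E = -8 + (4670 + 1325) = -8 + 5995 = 5987)
1/(E + 5565/5534) = 1/(5987 + 5565/5534) = 1/(33137623/5534) = 5534/33137623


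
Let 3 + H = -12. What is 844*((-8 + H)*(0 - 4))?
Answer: 77648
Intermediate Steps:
H = -15 (H = -3 - 12 = -15)
844*((-8 + H)*(0 - 4)) = 844*((-8 - 15)*(0 - 4)) = 844*(-23*(-4)) = 844*92 = 77648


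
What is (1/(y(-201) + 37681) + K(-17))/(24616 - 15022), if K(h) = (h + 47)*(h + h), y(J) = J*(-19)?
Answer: -1032439/9711000 ≈ -0.10632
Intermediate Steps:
y(J) = -19*J
K(h) = 2*h*(47 + h) (K(h) = (47 + h)*(2*h) = 2*h*(47 + h))
(1/(y(-201) + 37681) + K(-17))/(24616 - 15022) = (1/(-19*(-201) + 37681) + 2*(-17)*(47 - 17))/(24616 - 15022) = (1/(3819 + 37681) + 2*(-17)*30)/9594 = (1/41500 - 1020)*(1/9594) = -42329999/41500*1/9594 = -1032439/9711000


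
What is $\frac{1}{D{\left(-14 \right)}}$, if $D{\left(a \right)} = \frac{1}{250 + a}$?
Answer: $236$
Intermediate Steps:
$\frac{1}{D{\left(-14 \right)}} = \frac{1}{\frac{1}{250 - 14}} = \frac{1}{\frac{1}{236}} = 236$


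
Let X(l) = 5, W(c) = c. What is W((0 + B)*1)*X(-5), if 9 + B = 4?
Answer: -25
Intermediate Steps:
B = -5 (B = -9 + 4 = -5)
W((0 + B)*1)*X(-5) = ((0 - 5)*1)*5 = -5*1*5 = -5*5 = -25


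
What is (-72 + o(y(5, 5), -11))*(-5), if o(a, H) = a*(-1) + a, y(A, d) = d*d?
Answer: 360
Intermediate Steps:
y(A, d) = d**2
o(a, H) = 0 (o(a, H) = -a + a = 0)
(-72 + o(y(5, 5), -11))*(-5) = (-72 + 0)*(-5) = -72*(-5) = 360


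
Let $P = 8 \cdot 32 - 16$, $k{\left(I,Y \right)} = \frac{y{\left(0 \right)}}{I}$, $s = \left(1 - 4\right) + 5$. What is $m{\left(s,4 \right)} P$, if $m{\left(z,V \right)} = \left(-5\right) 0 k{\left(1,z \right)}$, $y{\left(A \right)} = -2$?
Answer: $0$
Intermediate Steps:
$s = 2$ ($s = -3 + 5 = 2$)
$k{\left(I,Y \right)} = - \frac{2}{I}$
$m{\left(z,V \right)} = 0$ ($m{\left(z,V \right)} = \left(-5\right) 0 \left(- \frac{2}{1}\right) = 0 \left(\left(-2\right) 1\right) = 0 \left(-2\right) = 0$)
$P = 240$ ($P = 256 - 16 = 240$)
$m{\left(s,4 \right)} P = 0 \cdot 240 = 0$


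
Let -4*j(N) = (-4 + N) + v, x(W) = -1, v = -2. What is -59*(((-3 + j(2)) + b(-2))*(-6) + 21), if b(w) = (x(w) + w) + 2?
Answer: -2301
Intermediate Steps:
j(N) = 3/2 - N/4 (j(N) = -((-4 + N) - 2)/4 = -(-6 + N)/4 = 3/2 - N/4)
b(w) = 1 + w (b(w) = (-1 + w) + 2 = 1 + w)
-59*(((-3 + j(2)) + b(-2))*(-6) + 21) = -59*(((-3 + (3/2 - ¼*2)) + (1 - 2))*(-6) + 21) = -59*(((-3 + (3/2 - ½)) - 1)*(-6) + 21) = -59*(((-3 + 1) - 1)*(-6) + 21) = -59*((-2 - 1)*(-6) + 21) = -59*(-3*(-6) + 21) = -59*(18 + 21) = -59*39 = -2301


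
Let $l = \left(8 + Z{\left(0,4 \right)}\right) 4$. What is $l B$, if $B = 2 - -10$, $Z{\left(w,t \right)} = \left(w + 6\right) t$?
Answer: $1536$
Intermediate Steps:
$Z{\left(w,t \right)} = t \left(6 + w\right)$ ($Z{\left(w,t \right)} = \left(6 + w\right) t = t \left(6 + w\right)$)
$l = 128$ ($l = \left(8 + 4 \left(6 + 0\right)\right) 4 = \left(8 + 4 \cdot 6\right) 4 = \left(8 + 24\right) 4 = 32 \cdot 4 = 128$)
$B = 12$ ($B = 2 + 10 = 12$)
$l B = 128 \cdot 12 = 1536$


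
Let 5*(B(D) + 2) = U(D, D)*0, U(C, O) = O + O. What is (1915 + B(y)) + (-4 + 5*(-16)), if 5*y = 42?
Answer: 1829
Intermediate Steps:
y = 42/5 (y = (⅕)*42 = 42/5 ≈ 8.4000)
U(C, O) = 2*O
B(D) = -2 (B(D) = -2 + ((2*D)*0)/5 = -2 + (⅕)*0 = -2 + 0 = -2)
(1915 + B(y)) + (-4 + 5*(-16)) = (1915 - 2) + (-4 + 5*(-16)) = 1913 + (-4 - 80) = 1913 - 84 = 1829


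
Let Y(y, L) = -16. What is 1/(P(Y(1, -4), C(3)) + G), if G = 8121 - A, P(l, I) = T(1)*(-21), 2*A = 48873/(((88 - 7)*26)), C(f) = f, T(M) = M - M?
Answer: 1404/11385593 ≈ 0.00012331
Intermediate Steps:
T(M) = 0
A = 16291/1404 (A = (48873/(((88 - 7)*26)))/2 = (48873/((81*26)))/2 = (48873/2106)/2 = (48873*(1/2106))/2 = (½)*(16291/702) = 16291/1404 ≈ 11.603)
P(l, I) = 0 (P(l, I) = 0*(-21) = 0)
G = 11385593/1404 (G = 8121 - 1*16291/1404 = 8121 - 16291/1404 = 11385593/1404 ≈ 8109.4)
1/(P(Y(1, -4), C(3)) + G) = 1/(0 + 11385593/1404) = 1/(11385593/1404) = 1404/11385593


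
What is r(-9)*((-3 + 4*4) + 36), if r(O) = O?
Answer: -441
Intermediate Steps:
r(-9)*((-3 + 4*4) + 36) = -9*((-3 + 4*4) + 36) = -9*((-3 + 16) + 36) = -9*(13 + 36) = -9*49 = -441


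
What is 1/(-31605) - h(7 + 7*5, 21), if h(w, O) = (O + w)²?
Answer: -125440246/31605 ≈ -3969.0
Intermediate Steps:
1/(-31605) - h(7 + 7*5, 21) = 1/(-31605) - (21 + (7 + 7*5))² = -1/31605 - (21 + (7 + 35))² = -1/31605 - (21 + 42)² = -1/31605 - 1*63² = -1/31605 - 1*3969 = -1/31605 - 3969 = -125440246/31605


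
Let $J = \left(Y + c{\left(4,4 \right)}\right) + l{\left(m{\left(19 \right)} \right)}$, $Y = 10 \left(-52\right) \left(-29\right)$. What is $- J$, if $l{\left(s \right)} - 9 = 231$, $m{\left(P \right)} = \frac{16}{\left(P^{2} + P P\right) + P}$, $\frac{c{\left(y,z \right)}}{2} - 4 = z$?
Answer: $-15336$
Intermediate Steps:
$c{\left(y,z \right)} = 8 + 2 z$
$Y = 15080$ ($Y = \left(-520\right) \left(-29\right) = 15080$)
$m{\left(P \right)} = \frac{16}{P + 2 P^{2}}$ ($m{\left(P \right)} = \frac{16}{\left(P^{2} + P^{2}\right) + P} = \frac{16}{2 P^{2} + P} = \frac{16}{P + 2 P^{2}}$)
$l{\left(s \right)} = 240$ ($l{\left(s \right)} = 9 + 231 = 240$)
$J = 15336$ ($J = \left(15080 + \left(8 + 2 \cdot 4\right)\right) + 240 = \left(15080 + \left(8 + 8\right)\right) + 240 = \left(15080 + 16\right) + 240 = 15096 + 240 = 15336$)
$- J = \left(-1\right) 15336 = -15336$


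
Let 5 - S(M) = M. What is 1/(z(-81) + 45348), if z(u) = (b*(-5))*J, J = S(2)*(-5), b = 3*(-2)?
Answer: 1/44898 ≈ 2.2273e-5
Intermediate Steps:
S(M) = 5 - M
b = -6
J = -15 (J = (5 - 1*2)*(-5) = (5 - 2)*(-5) = 3*(-5) = -15)
z(u) = -450 (z(u) = -6*(-5)*(-15) = 30*(-15) = -450)
1/(z(-81) + 45348) = 1/(-450 + 45348) = 1/44898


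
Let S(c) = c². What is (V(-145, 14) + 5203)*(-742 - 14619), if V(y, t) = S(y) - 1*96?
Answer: -401413652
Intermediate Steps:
V(y, t) = -96 + y² (V(y, t) = y² - 1*96 = y² - 96 = -96 + y²)
(V(-145, 14) + 5203)*(-742 - 14619) = ((-96 + (-145)²) + 5203)*(-742 - 14619) = ((-96 + 21025) + 5203)*(-15361) = (20929 + 5203)*(-15361) = 26132*(-15361) = -401413652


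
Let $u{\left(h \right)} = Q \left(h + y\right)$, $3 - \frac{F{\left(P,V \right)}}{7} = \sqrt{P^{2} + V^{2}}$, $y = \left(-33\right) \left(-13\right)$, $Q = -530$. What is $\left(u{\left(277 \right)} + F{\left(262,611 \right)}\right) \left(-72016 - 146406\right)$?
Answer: $81724557098 + 1528954 \sqrt{441965} \approx 8.2741 \cdot 10^{10}$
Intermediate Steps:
$y = 429$
$F{\left(P,V \right)} = 21 - 7 \sqrt{P^{2} + V^{2}}$
$u{\left(h \right)} = -227370 - 530 h$ ($u{\left(h \right)} = - 530 \left(h + 429\right) = - 530 \left(429 + h\right) = -227370 - 530 h$)
$\left(u{\left(277 \right)} + F{\left(262,611 \right)}\right) \left(-72016 - 146406\right) = \left(\left(-227370 - 146810\right) + \left(21 - 7 \sqrt{262^{2} + 611^{2}}\right)\right) \left(-72016 - 146406\right) = \left(\left(-227370 - 146810\right) + \left(21 - 7 \sqrt{68644 + 373321}\right)\right) \left(-218422\right) = \left(-374180 + \left(21 - 7 \sqrt{441965}\right)\right) \left(-218422\right) = \left(-374159 - 7 \sqrt{441965}\right) \left(-218422\right) = 81724557098 + 1528954 \sqrt{441965}$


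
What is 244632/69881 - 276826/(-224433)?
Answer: 6749851942/1425782043 ≈ 4.7341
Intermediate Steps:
244632/69881 - 276826/(-224433) = 244632*(1/69881) - 276826*(-1/224433) = 244632/69881 + 25166/20403 = 6749851942/1425782043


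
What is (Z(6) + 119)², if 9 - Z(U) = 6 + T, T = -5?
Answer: 16129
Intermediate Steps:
Z(U) = 8 (Z(U) = 9 - (6 - 5) = 9 - 1*1 = 9 - 1 = 8)
(Z(6) + 119)² = (8 + 119)² = 127² = 16129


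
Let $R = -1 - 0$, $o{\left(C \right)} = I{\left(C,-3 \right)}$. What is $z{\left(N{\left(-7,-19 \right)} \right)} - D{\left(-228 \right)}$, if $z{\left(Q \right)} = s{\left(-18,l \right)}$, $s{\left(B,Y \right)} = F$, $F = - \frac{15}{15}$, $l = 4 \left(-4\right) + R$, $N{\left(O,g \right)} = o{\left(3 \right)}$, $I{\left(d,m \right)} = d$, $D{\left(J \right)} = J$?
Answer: $227$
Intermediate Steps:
$o{\left(C \right)} = C$
$N{\left(O,g \right)} = 3$
$R = -1$ ($R = -1 + 0 = -1$)
$l = -17$ ($l = 4 \left(-4\right) - 1 = -16 - 1 = -17$)
$F = -1$ ($F = \left(-15\right) \frac{1}{15} = -1$)
$s{\left(B,Y \right)} = -1$
$z{\left(Q \right)} = -1$
$z{\left(N{\left(-7,-19 \right)} \right)} - D{\left(-228 \right)} = -1 - -228 = -1 + 228 = 227$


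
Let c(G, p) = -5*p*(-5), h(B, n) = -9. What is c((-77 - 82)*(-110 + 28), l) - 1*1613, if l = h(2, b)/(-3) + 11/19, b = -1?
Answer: -28947/19 ≈ -1523.5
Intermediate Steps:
l = 68/19 (l = -9/(-3) + 11/19 = -9*(-1/3) + 11*(1/19) = 3 + 11/19 = 68/19 ≈ 3.5789)
c(G, p) = 25*p
c((-77 - 82)*(-110 + 28), l) - 1*1613 = 25*(68/19) - 1*1613 = 1700/19 - 1613 = -28947/19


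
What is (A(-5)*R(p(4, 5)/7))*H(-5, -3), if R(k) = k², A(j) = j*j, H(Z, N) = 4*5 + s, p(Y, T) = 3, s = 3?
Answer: 5175/49 ≈ 105.61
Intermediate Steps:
H(Z, N) = 23 (H(Z, N) = 4*5 + 3 = 20 + 3 = 23)
A(j) = j²
(A(-5)*R(p(4, 5)/7))*H(-5, -3) = ((-5)²*(3/7)²)*23 = (25*(3*(⅐))²)*23 = (25*(3/7)²)*23 = (25*(9/49))*23 = (225/49)*23 = 5175/49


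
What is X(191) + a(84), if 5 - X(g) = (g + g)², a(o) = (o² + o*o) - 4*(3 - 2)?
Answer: -131811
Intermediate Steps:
a(o) = -4 + 2*o² (a(o) = (o² + o²) - 4*1 = 2*o² - 4 = -4 + 2*o²)
X(g) = 5 - 4*g² (X(g) = 5 - (g + g)² = 5 - (2*g)² = 5 - 4*g²)
X(191) + a(84) = (5 - 4*191²) + (-4 + 2*84²) = (5 - 4*36481) + (-4 + 2*7056) = (5 - 145924) + (-4 + 14112) = -145919 + 14108 = -131811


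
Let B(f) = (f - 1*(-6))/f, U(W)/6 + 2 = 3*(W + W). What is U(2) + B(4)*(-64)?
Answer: -100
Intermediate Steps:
U(W) = -12 + 36*W (U(W) = -12 + 6*(3*(W + W)) = -12 + 6*(3*(2*W)) = -12 + 6*(6*W) = -12 + 36*W)
B(f) = (6 + f)/f (B(f) = (f + 6)/f = (6 + f)/f)
U(2) + B(4)*(-64) = (-12 + 36*2) + ((6 + 4)/4)*(-64) = (-12 + 72) + ((¼)*10)*(-64) = 60 + (5/2)*(-64) = 60 - 160 = -100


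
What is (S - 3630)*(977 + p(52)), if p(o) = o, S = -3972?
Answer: -7822458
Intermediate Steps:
(S - 3630)*(977 + p(52)) = (-3972 - 3630)*(977 + 52) = -7602*1029 = -7822458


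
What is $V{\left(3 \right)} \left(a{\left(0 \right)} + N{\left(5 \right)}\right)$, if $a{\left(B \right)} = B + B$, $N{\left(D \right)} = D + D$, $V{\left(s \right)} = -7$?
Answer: $-70$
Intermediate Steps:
$N{\left(D \right)} = 2 D$
$a{\left(B \right)} = 2 B$
$V{\left(3 \right)} \left(a{\left(0 \right)} + N{\left(5 \right)}\right) = - 7 \left(2 \cdot 0 + 2 \cdot 5\right) = - 7 \left(0 + 10\right) = \left(-7\right) 10 = -70$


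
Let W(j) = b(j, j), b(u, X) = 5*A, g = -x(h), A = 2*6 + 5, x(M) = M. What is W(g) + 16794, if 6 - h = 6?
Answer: 16879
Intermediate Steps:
h = 0 (h = 6 - 1*6 = 6 - 6 = 0)
A = 17 (A = 12 + 5 = 17)
g = 0 (g = -1*0 = 0)
b(u, X) = 85 (b(u, X) = 5*17 = 85)
W(j) = 85
W(g) + 16794 = 85 + 16794 = 16879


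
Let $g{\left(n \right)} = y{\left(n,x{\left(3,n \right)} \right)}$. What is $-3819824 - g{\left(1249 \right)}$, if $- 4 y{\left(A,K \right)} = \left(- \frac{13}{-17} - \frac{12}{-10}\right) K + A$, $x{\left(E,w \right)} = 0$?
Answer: $- \frac{15278047}{4} \approx -3.8195 \cdot 10^{6}$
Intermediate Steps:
$y{\left(A,K \right)} = - \frac{167 K}{340} - \frac{A}{4}$ ($y{\left(A,K \right)} = - \frac{\left(- \frac{13}{-17} - \frac{12}{-10}\right) K + A}{4} = - \frac{\left(\left(-13\right) \left(- \frac{1}{17}\right) - - \frac{6}{5}\right) K + A}{4} = - \frac{\left(\frac{13}{17} + \frac{6}{5}\right) K + A}{4} = - \frac{\frac{167 K}{85} + A}{4} = - \frac{A + \frac{167 K}{85}}{4} = - \frac{167 K}{340} - \frac{A}{4}$)
$g{\left(n \right)} = - \frac{n}{4}$ ($g{\left(n \right)} = \left(- \frac{167}{340}\right) 0 - \frac{n}{4} = 0 - \frac{n}{4} = - \frac{n}{4}$)
$-3819824 - g{\left(1249 \right)} = -3819824 - \left(- \frac{1}{4}\right) 1249 = -3819824 - - \frac{1249}{4} = -3819824 + \frac{1249}{4} = - \frac{15278047}{4}$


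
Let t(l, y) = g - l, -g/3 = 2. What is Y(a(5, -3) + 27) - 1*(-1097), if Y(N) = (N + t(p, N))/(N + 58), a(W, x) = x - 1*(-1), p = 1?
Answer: 91069/83 ≈ 1097.2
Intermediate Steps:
g = -6 (g = -3*2 = -6)
t(l, y) = -6 - l
a(W, x) = 1 + x (a(W, x) = x + 1 = 1 + x)
Y(N) = (-7 + N)/(58 + N) (Y(N) = (N + (-6 - 1*1))/(N + 58) = (N + (-6 - 1))/(58 + N) = (N - 7)/(58 + N) = (-7 + N)/(58 + N))
Y(a(5, -3) + 27) - 1*(-1097) = (-7 + ((1 - 3) + 27))/(58 + ((1 - 3) + 27)) - 1*(-1097) = (-7 + (-2 + 27))/(58 + (-2 + 27)) + 1097 = (-7 + 25)/(58 + 25) + 1097 = 18/83 + 1097 = 91069/83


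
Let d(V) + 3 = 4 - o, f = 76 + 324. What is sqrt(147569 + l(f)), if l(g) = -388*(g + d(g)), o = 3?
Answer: I*sqrt(6855) ≈ 82.795*I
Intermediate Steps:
f = 400
d(V) = -2 (d(V) = -3 + (4 - 1*3) = -3 + (4 - 3) = -3 + 1 = -2)
l(g) = 776 - 388*g (l(g) = -388*(g - 2) = -388*(-2 + g) = 776 - 388*g)
sqrt(147569 + l(f)) = sqrt(147569 + (776 - 388*400)) = sqrt(147569 + (776 - 155200)) = sqrt(147569 - 154424) = sqrt(-6855) = I*sqrt(6855)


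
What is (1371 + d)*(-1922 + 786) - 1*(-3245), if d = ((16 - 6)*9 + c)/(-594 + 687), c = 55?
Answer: -144706343/93 ≈ -1.5560e+6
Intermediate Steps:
d = 145/93 (d = ((16 - 6)*9 + 55)/(-594 + 687) = (10*9 + 55)/93 = (90 + 55)*(1/93) = 145*(1/93) = 145/93 ≈ 1.5591)
(1371 + d)*(-1922 + 786) - 1*(-3245) = (1371 + 145/93)*(-1922 + 786) - 1*(-3245) = (127648/93)*(-1136) + 3245 = -145008128/93 + 3245 = -144706343/93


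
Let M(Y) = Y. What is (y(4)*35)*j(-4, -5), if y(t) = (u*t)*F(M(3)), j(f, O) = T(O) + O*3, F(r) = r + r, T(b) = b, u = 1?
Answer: -16800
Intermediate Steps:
F(r) = 2*r
j(f, O) = 4*O (j(f, O) = O + O*3 = O + 3*O = 4*O)
y(t) = 6*t (y(t) = (1*t)*(2*3) = t*6 = 6*t)
(y(4)*35)*j(-4, -5) = ((6*4)*35)*(4*(-5)) = (24*35)*(-20) = 840*(-20) = -16800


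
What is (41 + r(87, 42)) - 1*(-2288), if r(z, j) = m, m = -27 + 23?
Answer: 2325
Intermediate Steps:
m = -4
r(z, j) = -4
(41 + r(87, 42)) - 1*(-2288) = (41 - 4) - 1*(-2288) = 37 + 2288 = 2325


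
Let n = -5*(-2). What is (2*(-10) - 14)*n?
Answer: -340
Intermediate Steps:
n = 10
(2*(-10) - 14)*n = (2*(-10) - 14)*10 = (-20 - 14)*10 = -34*10 = -340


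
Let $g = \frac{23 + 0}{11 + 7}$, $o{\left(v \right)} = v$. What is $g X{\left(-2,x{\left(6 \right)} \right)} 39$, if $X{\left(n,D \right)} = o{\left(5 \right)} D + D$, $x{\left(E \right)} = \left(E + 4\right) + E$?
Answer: $4784$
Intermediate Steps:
$x{\left(E \right)} = 4 + 2 E$ ($x{\left(E \right)} = \left(4 + E\right) + E = 4 + 2 E$)
$g = \frac{23}{18} \approx 1.2778$
$X{\left(n,D \right)} = 6 D$ ($X{\left(n,D \right)} = 5 D + D = 6 D$)
$g X{\left(-2,x{\left(6 \right)} \right)} 39 = \frac{23 \cdot 6 \left(4 + 2 \cdot 6\right)}{18} \cdot 39 = \frac{23 \cdot 6 \left(4 + 12\right)}{18} \cdot 39 = \frac{23 \cdot 6 \cdot 16}{18} \cdot 39 = \frac{23}{18} \cdot 96 \cdot 39 = \frac{368}{3} \cdot 39 = 4784$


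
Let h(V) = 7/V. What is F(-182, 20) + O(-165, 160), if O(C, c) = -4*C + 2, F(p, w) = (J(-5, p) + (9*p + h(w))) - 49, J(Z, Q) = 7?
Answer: -20353/20 ≈ -1017.7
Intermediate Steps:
F(p, w) = -42 + 7/w + 9*p (F(p, w) = (7 + (9*p + 7/w)) - 49 = (7 + (7/w + 9*p)) - 49 = (7 + 7/w + 9*p) - 49 = -42 + 7/w + 9*p)
O(C, c) = 2 - 4*C
F(-182, 20) + O(-165, 160) = (-42 + 7/20 + 9*(-182)) + (2 - 4*(-165)) = (-42 + 7*(1/20) - 1638) + (2 + 660) = (-42 + 7/20 - 1638) + 662 = -33593/20 + 662 = -20353/20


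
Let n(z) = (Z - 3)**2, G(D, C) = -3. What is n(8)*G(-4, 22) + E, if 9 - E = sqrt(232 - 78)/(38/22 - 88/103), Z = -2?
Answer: -66 - 1133*sqrt(154)/989 ≈ -80.217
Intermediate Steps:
n(z) = 25 (n(z) = (-2 - 3)**2 = (-5)**2 = 25)
E = 9 - 1133*sqrt(154)/989 (E = 9 - sqrt(232 - 78)/(38/22 - 88/103) = 9 - sqrt(154)/(38*(1/22) - 88*1/103) = 9 - sqrt(154)/(19/11 - 88/103) = 9 - sqrt(154)/989/1133 = 9 - sqrt(154)*1133/989 = 9 - 1133*sqrt(154)/989 ≈ -5.2165)
n(8)*G(-4, 22) + E = 25*(-3) + (9 - 1133*sqrt(154)/989) = -75 + (9 - 1133*sqrt(154)/989) = -66 - 1133*sqrt(154)/989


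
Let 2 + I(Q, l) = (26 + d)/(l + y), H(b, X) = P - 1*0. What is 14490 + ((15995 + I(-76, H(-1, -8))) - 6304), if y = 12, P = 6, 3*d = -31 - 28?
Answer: 1305685/54 ≈ 24179.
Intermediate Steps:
d = -59/3 (d = (-31 - 28)/3 = (⅓)*(-59) = -59/3 ≈ -19.667)
H(b, X) = 6 (H(b, X) = 6 - 1*0 = 6 + 0 = 6)
I(Q, l) = -2 + 19/(3*(12 + l)) (I(Q, l) = -2 + (26 - 59/3)/(l + 12) = -2 + 19/(3*(12 + l)))
14490 + ((15995 + I(-76, H(-1, -8))) - 6304) = 14490 + ((15995 + (-53 - 6*6)/(3*(12 + 6))) - 6304) = 14490 + ((15995 + (⅓)*(-53 - 36)/18) - 6304) = 14490 + ((15995 + (⅓)*(1/18)*(-89)) - 6304) = 14490 + ((15995 - 89/54) - 6304) = 14490 + (863641/54 - 6304) = 14490 + 523225/54 = 1305685/54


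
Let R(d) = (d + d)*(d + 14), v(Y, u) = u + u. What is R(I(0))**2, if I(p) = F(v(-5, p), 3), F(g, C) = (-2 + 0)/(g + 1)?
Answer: 2304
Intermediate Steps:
v(Y, u) = 2*u
F(g, C) = -2/(1 + g)
I(p) = -2/(1 + 2*p)
R(d) = 2*d*(14 + d) (R(d) = (2*d)*(14 + d) = 2*d*(14 + d))
R(I(0))**2 = (2*(-2/(1 + 2*0))*(14 - 2/(1 + 2*0)))**2 = (2*(-2/(1 + 0))*(14 - 2/(1 + 0)))**2 = (2*(-2/1)*(14 - 2/1))**2 = (2*(-2*1)*(14 - 2*1))**2 = (2*(-2)*(14 - 2))**2 = (2*(-2)*12)**2 = (-48)**2 = 2304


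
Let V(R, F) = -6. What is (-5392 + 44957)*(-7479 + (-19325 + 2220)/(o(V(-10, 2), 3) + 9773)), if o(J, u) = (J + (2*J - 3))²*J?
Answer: -2109603346970/7127 ≈ -2.9600e+8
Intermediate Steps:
o(J, u) = J*(-3 + 3*J)² (o(J, u) = (J + (-3 + 2*J))²*J = (-3 + 3*J)²*J = J*(-3 + 3*J)²)
(-5392 + 44957)*(-7479 + (-19325 + 2220)/(o(V(-10, 2), 3) + 9773)) = (-5392 + 44957)*(-7479 + (-19325 + 2220)/(9*(-6)*(-1 - 6)² + 9773)) = 39565*(-7479 - 17105/(9*(-6)*(-7)² + 9773)) = 39565*(-7479 - 17105/(9*(-6)*49 + 9773)) = 39565*(-7479 - 17105/(-2646 + 9773)) = 39565*(-7479 - 17105/7127) = 39565*(-53319938/7127) = -2109603346970/7127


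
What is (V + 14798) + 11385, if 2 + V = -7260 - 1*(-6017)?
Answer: 24938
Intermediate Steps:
V = -1245 (V = -2 + (-7260 - 1*(-6017)) = -2 + (-7260 + 6017) = -2 - 1243 = -1245)
(V + 14798) + 11385 = (-1245 + 14798) + 11385 = 13553 + 11385 = 24938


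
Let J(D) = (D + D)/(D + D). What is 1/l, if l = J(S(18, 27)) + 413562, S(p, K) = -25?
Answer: 1/413563 ≈ 2.4180e-6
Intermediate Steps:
J(D) = 1 (J(D) = (2*D)/((2*D)) = (2*D)*(1/(2*D)) = 1)
l = 413563 (l = 1 + 413562 = 413563)
1/l = 1/413563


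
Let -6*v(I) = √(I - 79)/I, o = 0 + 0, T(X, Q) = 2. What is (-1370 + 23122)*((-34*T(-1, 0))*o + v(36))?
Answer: -2719*I*√43/27 ≈ -660.36*I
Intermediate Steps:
o = 0
v(I) = -√(-79 + I)/(6*I) (v(I) = -√(I - 79)/(6*I) = -√(-79 + I)/(6*I))
(-1370 + 23122)*((-34*T(-1, 0))*o + v(36)) = (-1370 + 23122)*(-34*2*0 - ⅙*√(-79 + 36)/36) = 21752*(-68*0 - ⅙*1/36*√(-43)) = 21752*(0 - ⅙*1/36*I*√43) = 21752*(0 - I*√43/216) = 21752*(-I*√43/216) = -2719*I*√43/27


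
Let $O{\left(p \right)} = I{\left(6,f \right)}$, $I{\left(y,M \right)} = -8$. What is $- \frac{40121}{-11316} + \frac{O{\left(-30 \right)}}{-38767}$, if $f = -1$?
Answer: $\frac{1555461335}{438687372} \approx 3.5457$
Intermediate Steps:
$O{\left(p \right)} = -8$
$- \frac{40121}{-11316} + \frac{O{\left(-30 \right)}}{-38767} = - \frac{40121}{-11316} - \frac{8}{-38767} = \left(-40121\right) \left(- \frac{1}{11316}\right) - - \frac{8}{38767} = \frac{40121}{11316} + \frac{8}{38767} = \frac{1555461335}{438687372}$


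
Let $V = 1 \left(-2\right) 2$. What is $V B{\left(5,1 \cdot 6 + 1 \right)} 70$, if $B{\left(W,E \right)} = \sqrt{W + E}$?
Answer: $- 560 \sqrt{3} \approx -969.95$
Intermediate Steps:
$V = -4$ ($V = \left(-2\right) 2 = -4$)
$B{\left(W,E \right)} = \sqrt{E + W}$
$V B{\left(5,1 \cdot 6 + 1 \right)} 70 = - 4 \sqrt{\left(1 \cdot 6 + 1\right) + 5} \cdot 70 = - 4 \sqrt{\left(6 + 1\right) + 5} \cdot 70 = - 4 \sqrt{7 + 5} \cdot 70 = - 4 \sqrt{12} \cdot 70 = - 4 \cdot 2 \sqrt{3} \cdot 70 = - 8 \sqrt{3} \cdot 70 = - 560 \sqrt{3}$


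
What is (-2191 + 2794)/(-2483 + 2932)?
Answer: 603/449 ≈ 1.3430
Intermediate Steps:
(-2191 + 2794)/(-2483 + 2932) = 603/449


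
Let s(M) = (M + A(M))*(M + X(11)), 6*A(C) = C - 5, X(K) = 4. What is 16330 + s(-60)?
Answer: 60890/3 ≈ 20297.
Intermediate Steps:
A(C) = -5/6 + C/6 (A(C) = (C - 5)/6 = (-5 + C)/6 = -5/6 + C/6)
s(M) = (4 + M)*(-5/6 + 7*M/6) (s(M) = (M + (-5/6 + M/6))*(M + 4) = (-5/6 + 7*M/6)*(4 + M) = (4 + M)*(-5/6 + 7*M/6))
16330 + s(-60) = 16330 + (-10/3 + (7/6)*(-60)**2 + (23/6)*(-60)) = 16330 + (-10/3 + (7/6)*3600 - 230) = 16330 + (-10/3 + 4200 - 230) = 16330 + 11900/3 = 60890/3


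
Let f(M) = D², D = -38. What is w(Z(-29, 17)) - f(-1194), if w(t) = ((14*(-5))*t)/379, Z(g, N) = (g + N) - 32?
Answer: -544196/379 ≈ -1435.9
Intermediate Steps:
f(M) = 1444 (f(M) = (-38)² = 1444)
Z(g, N) = -32 + N + g (Z(g, N) = (N + g) - 32 = -32 + N + g)
w(t) = -70*t/379 (w(t) = -70*t*(1/379) = -70*t/379)
w(Z(-29, 17)) - f(-1194) = -70*(-32 + 17 - 29)/379 - 1*1444 = -70/379*(-44) - 1444 = 3080/379 - 1444 = -544196/379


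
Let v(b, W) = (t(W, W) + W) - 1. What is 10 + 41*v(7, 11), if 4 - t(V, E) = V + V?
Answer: -318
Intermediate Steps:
t(V, E) = 4 - 2*V (t(V, E) = 4 - (V + V) = 4 - 2*V)
v(b, W) = 3 - W (v(b, W) = ((4 - 2*W) + W) - 1 = (4 - W) - 1 = 3 - W)
10 + 41*v(7, 11) = 10 + 41*(3 - 1*11) = 10 + 41*(3 - 11) = 10 + 41*(-8) = 10 - 328 = -318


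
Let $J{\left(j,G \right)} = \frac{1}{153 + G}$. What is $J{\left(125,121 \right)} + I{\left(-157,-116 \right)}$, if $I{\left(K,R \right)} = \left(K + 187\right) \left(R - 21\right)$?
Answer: $- \frac{1126139}{274} \approx -4110.0$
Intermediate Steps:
$I{\left(K,R \right)} = \left(-21 + R\right) \left(187 + K\right)$ ($I{\left(K,R \right)} = \left(187 + K\right) \left(-21 + R\right) = \left(-21 + R\right) \left(187 + K\right)$)
$J{\left(125,121 \right)} + I{\left(-157,-116 \right)} = \frac{1}{153 + 121} - 4110 = \frac{1}{274} + \left(-3927 + 3297 - 21692 + 18212\right) = \frac{1}{274} - 4110 = - \frac{1126139}{274}$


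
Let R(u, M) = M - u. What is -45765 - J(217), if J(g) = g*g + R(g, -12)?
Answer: -92625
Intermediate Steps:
J(g) = -12 + g**2 - g (J(g) = g*g + (-12 - g) = g**2 + (-12 - g) = -12 + g**2 - g)
-45765 - J(217) = -45765 - (-12 + 217**2 - 1*217) = -45765 - (-12 + 47089 - 217) = -45765 - 1*46860 = -45765 - 46860 = -92625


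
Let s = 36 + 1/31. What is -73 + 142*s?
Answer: 156351/31 ≈ 5043.6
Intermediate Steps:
s = 1117/31 (s = 36 + 1/31 = 1117/31 ≈ 36.032)
-73 + 142*s = -73 + 142*(1117/31) = -73 + 158614/31 = 156351/31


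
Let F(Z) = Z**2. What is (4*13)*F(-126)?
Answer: 825552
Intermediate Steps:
(4*13)*F(-126) = (4*13)*(-126)**2 = 52*15876 = 825552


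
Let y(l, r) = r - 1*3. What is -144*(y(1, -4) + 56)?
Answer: -7056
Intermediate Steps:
y(l, r) = -3 + r (y(l, r) = r - 3 = -3 + r)
-144*(y(1, -4) + 56) = -144*((-3 - 4) + 56) = -144*(-7 + 56) = -144*49 = -7056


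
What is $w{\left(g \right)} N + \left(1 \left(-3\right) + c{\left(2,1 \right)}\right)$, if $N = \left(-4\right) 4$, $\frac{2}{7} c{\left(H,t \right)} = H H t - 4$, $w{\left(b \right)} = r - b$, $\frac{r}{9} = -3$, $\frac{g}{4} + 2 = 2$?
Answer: $429$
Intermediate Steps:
$g = 0$ ($g = -8 + 4 \cdot 2 = -8 + 8 = 0$)
$r = -27$ ($r = 9 \left(-3\right) = -27$)
$w{\left(b \right)} = -27 - b$
$c{\left(H,t \right)} = -14 + \frac{7 t H^{2}}{2}$ ($c{\left(H,t \right)} = \frac{7 \left(H H t - 4\right)}{2} = \frac{7 \left(H^{2} t - 4\right)}{2} = \frac{7 \left(t H^{2} - 4\right)}{2} = \frac{7 \left(-4 + t H^{2}\right)}{2} = -14 + \frac{7 t H^{2}}{2}$)
$N = -16$
$w{\left(g \right)} N + \left(1 \left(-3\right) + c{\left(2,1 \right)}\right) = \left(-27 - 0\right) \left(-16\right) + \left(1 \left(-3\right) - \left(14 - \frac{7 \cdot 2^{2}}{2}\right)\right) = \left(-27 + 0\right) \left(-16\right) - \left(17 - 14\right) = \left(-27\right) \left(-16\right) + \left(-3 + \left(-14 + 14\right)\right) = 432 + \left(-3 + 0\right) = 432 - 3 = 429$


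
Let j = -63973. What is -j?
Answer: 63973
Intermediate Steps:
-j = -1*(-63973) = 63973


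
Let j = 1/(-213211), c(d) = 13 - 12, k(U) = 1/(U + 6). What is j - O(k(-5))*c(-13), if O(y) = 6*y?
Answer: -1279267/213211 ≈ -6.0000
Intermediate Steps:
k(U) = 1/(6 + U)
c(d) = 1
j = -1/213211 ≈ -4.6902e-6
j - O(k(-5))*c(-13) = -1/213211 - 6/(6 - 5) = -1/213211 - 6/1 = -1/213211 - 6*1 = -1/213211 - 6 = -1279267/213211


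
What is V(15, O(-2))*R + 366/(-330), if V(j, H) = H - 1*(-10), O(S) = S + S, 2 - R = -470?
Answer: 155699/55 ≈ 2830.9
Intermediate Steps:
R = 472 (R = 2 - 1*(-470) = 2 + 470 = 472)
O(S) = 2*S
V(j, H) = 10 + H (V(j, H) = H + 10 = 10 + H)
V(15, O(-2))*R + 366/(-330) = (10 + 2*(-2))*472 + 366/(-330) = (10 - 4)*472 + 366*(-1/330) = 6*472 - 61/55 = 2832 - 61/55 = 155699/55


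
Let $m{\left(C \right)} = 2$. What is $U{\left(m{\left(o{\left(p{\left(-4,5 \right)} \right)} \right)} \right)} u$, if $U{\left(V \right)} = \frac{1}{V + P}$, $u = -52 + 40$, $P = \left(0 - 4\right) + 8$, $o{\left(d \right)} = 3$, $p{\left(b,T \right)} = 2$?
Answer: $-2$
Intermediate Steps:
$P = 4$ ($P = \left(0 - 4\right) + 8 = -4 + 8 = 4$)
$u = -12$
$U{\left(V \right)} = \frac{1}{4 + V}$ ($U{\left(V \right)} = \frac{1}{V + 4} = \frac{1}{4 + V}$)
$U{\left(m{\left(o{\left(p{\left(-4,5 \right)} \right)} \right)} \right)} u = \frac{1}{4 + 2} \left(-12\right) = \frac{1}{6} \left(-12\right) = -2$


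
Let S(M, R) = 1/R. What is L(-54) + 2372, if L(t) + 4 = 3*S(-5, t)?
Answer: 42623/18 ≈ 2367.9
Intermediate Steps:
L(t) = -4 + 3/t
L(-54) + 2372 = (-4 + 3/(-54)) + 2372 = (-4 + 3*(-1/54)) + 2372 = (-4 - 1/18) + 2372 = -73/18 + 2372 = 42623/18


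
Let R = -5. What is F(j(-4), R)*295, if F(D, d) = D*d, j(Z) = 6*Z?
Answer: 35400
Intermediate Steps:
F(j(-4), R)*295 = ((6*(-4))*(-5))*295 = -24*(-5)*295 = 120*295 = 35400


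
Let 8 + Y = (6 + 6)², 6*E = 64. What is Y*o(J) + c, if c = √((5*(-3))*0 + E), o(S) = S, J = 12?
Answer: 1632 + 4*√6/3 ≈ 1635.3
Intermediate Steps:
E = 32/3 (E = (⅙)*64 = 32/3 ≈ 10.667)
Y = 136 (Y = -8 + (6 + 6)² = -8 + 12² = -8 + 144 = 136)
c = 4*√6/3 (c = √((5*(-3))*0 + 32/3) = √(-15*0 + 32/3) = √(0 + 32/3) = √(32/3) = 4*√6/3 ≈ 3.2660)
Y*o(J) + c = 136*12 + 4*√6/3 = 1632 + 4*√6/3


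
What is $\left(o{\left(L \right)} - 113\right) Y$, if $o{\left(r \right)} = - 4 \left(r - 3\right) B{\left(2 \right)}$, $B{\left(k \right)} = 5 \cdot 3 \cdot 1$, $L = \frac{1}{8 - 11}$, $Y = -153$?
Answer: $-13311$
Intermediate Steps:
$L = - \frac{1}{3}$ ($L = \frac{1}{-3} = - \frac{1}{3} \approx -0.33333$)
$B{\left(k \right)} = 15$ ($B{\left(k \right)} = 15 \cdot 1 = 15$)
$o{\left(r \right)} = 180 - 60 r$ ($o{\left(r \right)} = - 4 \left(r - 3\right) 15 = - 4 \left(-3 + r\right) 15 = \left(12 - 4 r\right) 15 = 180 - 60 r$)
$\left(o{\left(L \right)} - 113\right) Y = \left(\left(180 - -20\right) - 113\right) \left(-153\right) = \left(\left(180 + 20\right) - 113\right) \left(-153\right) = \left(200 - 113\right) \left(-153\right) = 87 \left(-153\right) = -13311$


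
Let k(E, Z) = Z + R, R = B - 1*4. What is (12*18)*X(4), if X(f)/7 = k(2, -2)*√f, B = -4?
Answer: -30240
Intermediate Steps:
R = -8 (R = -4 - 1*4 = -4 - 4 = -8)
k(E, Z) = -8 + Z (k(E, Z) = Z - 8 = -8 + Z)
X(f) = -70*√f (X(f) = 7*((-8 - 2)*√f) = 7*(-10*√f) = -70*√f)
(12*18)*X(4) = (12*18)*(-70*√4) = 216*(-70*2) = 216*(-140) = -30240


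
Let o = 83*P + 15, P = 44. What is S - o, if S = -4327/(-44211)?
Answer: -162117410/44211 ≈ -3666.9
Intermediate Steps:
S = 4327/44211 (S = -4327*(-1/44211) = 4327/44211 ≈ 0.097872)
o = 3667 (o = 83*44 + 15 = 3652 + 15 = 3667)
S - o = 4327/44211 - 1*3667 = 4327/44211 - 3667 = -162117410/44211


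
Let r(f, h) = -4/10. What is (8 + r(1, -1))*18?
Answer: 684/5 ≈ 136.80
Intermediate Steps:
r(f, h) = -⅖ (r(f, h) = -4*⅒ = -⅖)
(8 + r(1, -1))*18 = (8 - ⅖)*18 = (38/5)*18 = 684/5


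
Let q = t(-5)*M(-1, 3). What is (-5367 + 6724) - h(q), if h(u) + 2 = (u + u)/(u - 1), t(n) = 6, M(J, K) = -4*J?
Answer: 31209/23 ≈ 1356.9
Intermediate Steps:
q = 24 (q = 6*(-4*(-1)) = 6*4 = 24)
h(u) = -2 + 2*u/(-1 + u) (h(u) = -2 + (u + u)/(u - 1) = -2 + (2*u)/(-1 + u) = -2 + 2*u/(-1 + u))
(-5367 + 6724) - h(q) = (-5367 + 6724) - 2/(-1 + 24) = 1357 - 2/23 = 31209/23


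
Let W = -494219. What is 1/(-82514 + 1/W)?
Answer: -494219/40779986567 ≈ -1.2119e-5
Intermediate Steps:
1/(-82514 + 1/W) = 1/(-82514 + 1/(-494219)) = 1/(-82514 - 1/494219) = 1/(-40779986567/494219) = -494219/40779986567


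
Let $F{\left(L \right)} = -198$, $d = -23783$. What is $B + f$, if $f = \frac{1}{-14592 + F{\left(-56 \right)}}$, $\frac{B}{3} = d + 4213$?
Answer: $- \frac{868320901}{14790} \approx -58710.0$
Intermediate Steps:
$B = -58710$ ($B = 3 \left(-23783 + 4213\right) = 3 \left(-19570\right) = -58710$)
$f = - \frac{1}{14790}$ ($f = \frac{1}{-14592 - 198} = \frac{1}{-14790} = - \frac{1}{14790} \approx -6.7613 \cdot 10^{-5}$)
$B + f = -58710 - \frac{1}{14790} = - \frac{868320901}{14790}$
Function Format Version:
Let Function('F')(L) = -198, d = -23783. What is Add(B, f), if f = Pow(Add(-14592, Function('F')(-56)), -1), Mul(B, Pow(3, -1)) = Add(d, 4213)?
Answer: Rational(-868320901, 14790) ≈ -58710.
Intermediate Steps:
B = -58710 (B = Mul(3, Add(-23783, 4213)) = Mul(3, -19570) = -58710)
f = Rational(-1, 14790) (f = Pow(Add(-14592, -198), -1) = Pow(-14790, -1) = Rational(-1, 14790) ≈ -6.7613e-5)
Add(B, f) = Add(-58710, Rational(-1, 14790)) = Rational(-868320901, 14790)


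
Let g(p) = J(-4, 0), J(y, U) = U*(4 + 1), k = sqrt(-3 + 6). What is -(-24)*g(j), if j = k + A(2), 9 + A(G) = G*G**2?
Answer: 0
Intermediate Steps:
A(G) = -9 + G**3 (A(G) = -9 + G*G**2 = -9 + G**3)
k = sqrt(3) ≈ 1.7320
J(y, U) = 5*U (J(y, U) = U*5 = 5*U)
j = -1 + sqrt(3) (j = sqrt(3) + (-9 + 2**3) = sqrt(3) + (-9 + 8) = sqrt(3) - 1 = -1 + sqrt(3) ≈ 0.73205)
g(p) = 0 (g(p) = 5*0 = 0)
-(-24)*g(j) = -(-24)*0 = -1*0 = 0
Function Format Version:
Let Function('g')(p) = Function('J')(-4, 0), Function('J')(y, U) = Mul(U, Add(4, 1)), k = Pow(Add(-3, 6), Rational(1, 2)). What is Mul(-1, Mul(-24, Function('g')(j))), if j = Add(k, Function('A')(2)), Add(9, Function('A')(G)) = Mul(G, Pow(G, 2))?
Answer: 0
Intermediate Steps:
Function('A')(G) = Add(-9, Pow(G, 3)) (Function('A')(G) = Add(-9, Mul(G, Pow(G, 2))) = Add(-9, Pow(G, 3)))
k = Pow(3, Rational(1, 2)) ≈ 1.7320
Function('J')(y, U) = Mul(5, U) (Function('J')(y, U) = Mul(U, 5) = Mul(5, U))
j = Add(-1, Pow(3, Rational(1, 2))) (j = Add(Pow(3, Rational(1, 2)), Add(-9, Pow(2, 3))) = Add(Pow(3, Rational(1, 2)), Add(-9, 8)) = Add(Pow(3, Rational(1, 2)), -1) = Add(-1, Pow(3, Rational(1, 2))) ≈ 0.73205)
Function('g')(p) = 0 (Function('g')(p) = Mul(5, 0) = 0)
Mul(-1, Mul(-24, Function('g')(j))) = Mul(-1, Mul(-24, 0)) = Mul(-1, 0) = 0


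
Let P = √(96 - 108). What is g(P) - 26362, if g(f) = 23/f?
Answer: -26362 - 23*I*√3/6 ≈ -26362.0 - 6.6395*I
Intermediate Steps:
P = 2*I*√3 (P = √(-12) = 2*I*√3 ≈ 3.4641*I)
g(P) - 26362 = 23/((2*I*√3)) - 26362 = 23*(-I*√3/6) - 26362 = -23*I*√3/6 - 26362 = -26362 - 23*I*√3/6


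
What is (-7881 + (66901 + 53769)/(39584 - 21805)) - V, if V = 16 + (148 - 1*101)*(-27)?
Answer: -117718542/17779 ≈ -6621.2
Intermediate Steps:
V = -1253 (V = 16 + (148 - 101)*(-27) = 16 + 47*(-27) = 16 - 1269 = -1253)
(-7881 + (66901 + 53769)/(39584 - 21805)) - V = (-7881 + (66901 + 53769)/(39584 - 21805)) - 1*(-1253) = (-7881 + 120670/17779) + 1253 = -139995629/17779 + 1253 = -117718542/17779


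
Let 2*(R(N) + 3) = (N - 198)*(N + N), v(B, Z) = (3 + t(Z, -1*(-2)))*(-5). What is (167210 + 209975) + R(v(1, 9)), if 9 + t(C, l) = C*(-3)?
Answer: 371737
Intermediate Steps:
t(C, l) = -9 - 3*C (t(C, l) = -9 + C*(-3) = -9 - 3*C)
v(B, Z) = 30 + 15*Z (v(B, Z) = (3 + (-9 - 3*Z))*(-5) = (-6 - 3*Z)*(-5) = 30 + 15*Z)
R(N) = -3 + N*(-198 + N) (R(N) = -3 + ((N - 198)*(N + N))/2 = -3 + ((-198 + N)*(2*N))/2 = -3 + (2*N*(-198 + N))/2 = -3 + N*(-198 + N))
(167210 + 209975) + R(v(1, 9)) = (167210 + 209975) + (-3 + (30 + 15*9)² - 198*(30 + 15*9)) = 377185 + (-3 + (30 + 135)² - 198*(30 + 135)) = 377185 + (-3 + 165² - 198*165) = 377185 + (-3 + 27225 - 32670) = 377185 - 5448 = 371737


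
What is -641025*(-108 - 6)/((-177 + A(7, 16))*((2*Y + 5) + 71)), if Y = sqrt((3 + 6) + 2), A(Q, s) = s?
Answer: -198351450/32959 + 5219775*sqrt(11)/32959 ≈ -5492.9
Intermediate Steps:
Y = sqrt(11) (Y = sqrt(9 + 2) = sqrt(11) ≈ 3.3166)
-641025*(-108 - 6)/((-177 + A(7, 16))*((2*Y + 5) + 71)) = -641025*(-108 - 6)/((-177 + 16)*((2*sqrt(11) + 5) + 71)) = -641025*114/(161*((5 + 2*sqrt(11)) + 71)) = -641025*114/(161*(76 + 2*sqrt(11))) = -641025/(322/3 + 161*sqrt(11)/57)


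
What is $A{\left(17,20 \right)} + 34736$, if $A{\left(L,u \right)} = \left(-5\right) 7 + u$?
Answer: $34721$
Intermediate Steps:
$A{\left(L,u \right)} = -35 + u$
$A{\left(17,20 \right)} + 34736 = \left(-35 + 20\right) + 34736 = -15 + 34736 = 34721$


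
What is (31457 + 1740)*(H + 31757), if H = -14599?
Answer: 569594126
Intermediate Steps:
(31457 + 1740)*(H + 31757) = (31457 + 1740)*(-14599 + 31757) = 33197*17158 = 569594126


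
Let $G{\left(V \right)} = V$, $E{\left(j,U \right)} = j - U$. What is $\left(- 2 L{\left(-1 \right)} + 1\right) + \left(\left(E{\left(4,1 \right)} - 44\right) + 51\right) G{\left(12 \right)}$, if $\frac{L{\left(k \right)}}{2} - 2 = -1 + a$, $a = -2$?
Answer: $125$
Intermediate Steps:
$L{\left(k \right)} = -2$ ($L{\left(k \right)} = 4 + 2 \left(-1 - 2\right) = 4 + 2 \left(-3\right) = 4 - 6 = -2$)
$\left(- 2 L{\left(-1 \right)} + 1\right) + \left(\left(E{\left(4,1 \right)} - 44\right) + 51\right) G{\left(12 \right)} = \left(\left(-2\right) \left(-2\right) + 1\right) + \left(\left(\left(4 - 1\right) - 44\right) + 51\right) 12 = \left(4 + 1\right) + \left(\left(\left(4 - 1\right) - 44\right) + 51\right) 12 = 5 + \left(\left(3 - 44\right) + 51\right) 12 = 5 + \left(-41 + 51\right) 12 = 5 + 10 \cdot 12 = 5 + 120 = 125$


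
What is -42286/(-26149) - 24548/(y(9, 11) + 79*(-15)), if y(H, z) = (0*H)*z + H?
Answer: 172908497/7687806 ≈ 22.491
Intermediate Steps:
y(H, z) = H (y(H, z) = 0*z + H = 0 + H = H)
-42286/(-26149) - 24548/(y(9, 11) + 79*(-15)) = -42286/(-26149) - 24548/(9 + 79*(-15)) = -42286*(-1/26149) - 24548/(9 - 1185) = 42286/26149 - 24548/(-1176) = 42286/26149 - 24548*(-1/1176) = 42286/26149 + 6137/294 = 172908497/7687806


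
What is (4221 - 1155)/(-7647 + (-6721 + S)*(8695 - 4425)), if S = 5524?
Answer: -1022/1706279 ≈ -0.00059896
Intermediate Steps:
(4221 - 1155)/(-7647 + (-6721 + S)*(8695 - 4425)) = (4221 - 1155)/(-7647 + (-6721 + 5524)*(8695 - 4425)) = 3066/(-7647 - 1197*4270) = 3066/(-7647 - 5111190) = 3066/(-5118837) = 3066*(-1/5118837) = -1022/1706279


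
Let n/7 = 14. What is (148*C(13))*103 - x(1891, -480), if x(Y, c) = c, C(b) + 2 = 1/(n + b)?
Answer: -89612/3 ≈ -29871.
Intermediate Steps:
n = 98 (n = 7*14 = 98)
C(b) = -2 + 1/(98 + b)
(148*C(13))*103 - x(1891, -480) = (148*((-195 - 2*13)/(98 + 13)))*103 - 1*(-480) = (148*((-195 - 26)/111))*103 + 480 = (148*((1/111)*(-221)))*103 + 480 = (148*(-221/111))*103 + 480 = -884/3*103 + 480 = -91052/3 + 480 = -89612/3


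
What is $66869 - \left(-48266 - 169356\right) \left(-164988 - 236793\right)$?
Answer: $-87436317913$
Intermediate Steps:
$66869 - \left(-48266 - 169356\right) \left(-164988 - 236793\right) = 66869 - \left(-217622\right) \left(-401781\right) = 66869 - 87436384782 = -87436317913$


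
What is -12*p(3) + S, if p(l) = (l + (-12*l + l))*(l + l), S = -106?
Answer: 2054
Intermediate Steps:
p(l) = -20*l² (p(l) = (l - 11*l)*(2*l) = (-10*l)*(2*l) = -20*l²)
-12*p(3) + S = -(-240)*3² - 106 = -(-240)*9 - 106 = -12*(-180) - 106 = 2160 - 106 = 2054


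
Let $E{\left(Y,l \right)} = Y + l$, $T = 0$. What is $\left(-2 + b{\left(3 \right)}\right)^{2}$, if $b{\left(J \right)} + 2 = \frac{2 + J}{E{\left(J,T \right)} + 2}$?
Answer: $9$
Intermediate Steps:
$b{\left(J \right)} = -1$ ($b{\left(J \right)} = -2 + \frac{2 + J}{\left(J + 0\right) + 2} = -2 + \frac{2 + J}{J + 2} = -2 + \frac{2 + J}{2 + J} = -2 + 1 = -1$)
$\left(-2 + b{\left(3 \right)}\right)^{2} = \left(-2 - 1\right)^{2} = \left(-3\right)^{2} = 9$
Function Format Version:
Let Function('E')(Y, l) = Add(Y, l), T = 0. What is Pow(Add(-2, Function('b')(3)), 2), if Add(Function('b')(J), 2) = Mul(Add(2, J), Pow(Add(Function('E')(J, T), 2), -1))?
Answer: 9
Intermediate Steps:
Function('b')(J) = -1 (Function('b')(J) = Add(-2, Mul(Add(2, J), Pow(Add(Add(J, 0), 2), -1))) = Add(-2, Mul(Add(2, J), Pow(Add(J, 2), -1))) = Add(-2, Mul(Add(2, J), Pow(Add(2, J), -1))) = Add(-2, 1) = -1)
Pow(Add(-2, Function('b')(3)), 2) = Pow(Add(-2, -1), 2) = Pow(-3, 2) = 9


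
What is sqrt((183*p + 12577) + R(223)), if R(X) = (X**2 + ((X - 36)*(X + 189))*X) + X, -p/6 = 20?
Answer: sqrt(17221381) ≈ 4149.9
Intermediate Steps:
p = -120 (p = -6*20 = -120)
R(X) = X + X**2 + X*(-36 + X)*(189 + X) (R(X) = (X**2 + ((-36 + X)*(189 + X))*X) + X = (X**2 + X*(-36 + X)*(189 + X)) + X = X + X**2 + X*(-36 + X)*(189 + X))
sqrt((183*p + 12577) + R(223)) = sqrt((183*(-120) + 12577) + 223*(-6803 + 223**2 + 154*223)) = sqrt((-21960 + 12577) + 223*(-6803 + 49729 + 34342)) = sqrt(-9383 + 223*77268) = sqrt(-9383 + 17230764) = sqrt(17221381)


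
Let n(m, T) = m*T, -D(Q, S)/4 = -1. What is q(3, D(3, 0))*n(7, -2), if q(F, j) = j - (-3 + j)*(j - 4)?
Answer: -56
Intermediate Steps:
D(Q, S) = 4 (D(Q, S) = -4*(-1) = 4)
n(m, T) = T*m
q(F, j) = j - (-4 + j)*(-3 + j) (q(F, j) = j - (-3 + j)*(-4 + j) = j - (-4 + j)*(-3 + j))
q(3, D(3, 0))*n(7, -2) = (-12 - 1*4**2 + 8*4)*(-2*7) = (-12 - 1*16 + 32)*(-14) = (-12 - 16 + 32)*(-14) = 4*(-14) = -56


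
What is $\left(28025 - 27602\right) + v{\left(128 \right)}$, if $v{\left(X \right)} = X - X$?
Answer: $423$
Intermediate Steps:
$v{\left(X \right)} = 0$
$\left(28025 - 27602\right) + v{\left(128 \right)} = \left(28025 - 27602\right) + 0 = 423 + 0 = 423$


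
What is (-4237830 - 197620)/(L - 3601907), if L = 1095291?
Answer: 2217725/1253308 ≈ 1.7695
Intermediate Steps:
(-4237830 - 197620)/(L - 3601907) = (-4237830 - 197620)/(1095291 - 3601907) = -4435450/(-2506616) = -4435450*(-1/2506616) = 2217725/1253308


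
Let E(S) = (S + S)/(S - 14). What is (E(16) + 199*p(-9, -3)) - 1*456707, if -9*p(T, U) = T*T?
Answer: -458482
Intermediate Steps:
E(S) = 2*S/(-14 + S) (E(S) = (2*S)/(-14 + S) = 2*S/(-14 + S))
p(T, U) = -T²/9 (p(T, U) = -T*T/9 = -T²/9)
(E(16) + 199*p(-9, -3)) - 1*456707 = (2*16/(-14 + 16) + 199*(-⅑*(-9)²)) - 1*456707 = (2*16/2 + 199*(-⅑*81)) - 456707 = (2*16*(½) + 199*(-9)) - 456707 = (16 - 1791) - 456707 = -1775 - 456707 = -458482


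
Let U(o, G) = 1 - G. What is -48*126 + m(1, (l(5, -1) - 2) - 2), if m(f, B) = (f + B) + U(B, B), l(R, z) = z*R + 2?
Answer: -6046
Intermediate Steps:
l(R, z) = 2 + R*z (l(R, z) = R*z + 2 = 2 + R*z)
m(f, B) = 1 + f (m(f, B) = (f + B) + (1 - B) = (B + f) + (1 - B) = 1 + f)
-48*126 + m(1, (l(5, -1) - 2) - 2) = -48*126 + (1 + 1) = -6048 + 2 = -6046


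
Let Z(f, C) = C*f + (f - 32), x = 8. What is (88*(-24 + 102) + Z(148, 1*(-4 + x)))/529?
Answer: 7572/529 ≈ 14.314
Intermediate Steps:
Z(f, C) = -32 + f + C*f (Z(f, C) = C*f + (-32 + f) = -32 + f + C*f)
(88*(-24 + 102) + Z(148, 1*(-4 + x)))/529 = (88*(-24 + 102) + (-32 + 148 + (1*(-4 + 8))*148))/529 = (88*78 + (-32 + 148 + (1*4)*148))*(1/529) = (6864 + (-32 + 148 + 4*148))*(1/529) = (6864 + (-32 + 148 + 592))*(1/529) = (6864 + 708)*(1/529) = 7572*(1/529) = 7572/529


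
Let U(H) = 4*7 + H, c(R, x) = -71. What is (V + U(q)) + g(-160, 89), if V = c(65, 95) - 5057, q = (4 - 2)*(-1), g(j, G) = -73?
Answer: -5175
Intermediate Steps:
q = -2 (q = 2*(-1) = -2)
V = -5128 (V = -71 - 5057 = -5128)
U(H) = 28 + H
(V + U(q)) + g(-160, 89) = (-5128 + (28 - 2)) - 73 = (-5128 + 26) - 73 = -5102 - 73 = -5175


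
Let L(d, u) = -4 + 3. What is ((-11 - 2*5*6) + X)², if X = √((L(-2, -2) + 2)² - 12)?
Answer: (71 - I*√11)² ≈ 5030.0 - 470.96*I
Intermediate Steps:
L(d, u) = -1
X = I*√11 (X = √((-1 + 2)² - 12) = √(1² - 12) = √(1 - 12) = √(-11) = I*√11 ≈ 3.3166*I)
((-11 - 2*5*6) + X)² = ((-11 - 2*5*6) + I*√11)² = ((-11 - 10*6) + I*√11)² = ((-11 - 1*60) + I*√11)² = ((-11 - 60) + I*√11)² = (-71 + I*√11)²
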